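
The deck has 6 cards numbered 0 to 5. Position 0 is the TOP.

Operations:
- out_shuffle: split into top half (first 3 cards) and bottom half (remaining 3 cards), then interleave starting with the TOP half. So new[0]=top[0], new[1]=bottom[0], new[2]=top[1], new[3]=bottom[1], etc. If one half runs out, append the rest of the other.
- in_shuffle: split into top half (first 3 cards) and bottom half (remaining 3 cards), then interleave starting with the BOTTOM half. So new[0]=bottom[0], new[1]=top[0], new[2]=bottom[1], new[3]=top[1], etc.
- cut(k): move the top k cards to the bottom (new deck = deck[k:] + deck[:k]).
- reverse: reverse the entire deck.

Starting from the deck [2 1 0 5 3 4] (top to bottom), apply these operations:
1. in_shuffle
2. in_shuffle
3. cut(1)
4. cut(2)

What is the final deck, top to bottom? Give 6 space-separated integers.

After op 1 (in_shuffle): [5 2 3 1 4 0]
After op 2 (in_shuffle): [1 5 4 2 0 3]
After op 3 (cut(1)): [5 4 2 0 3 1]
After op 4 (cut(2)): [2 0 3 1 5 4]

Answer: 2 0 3 1 5 4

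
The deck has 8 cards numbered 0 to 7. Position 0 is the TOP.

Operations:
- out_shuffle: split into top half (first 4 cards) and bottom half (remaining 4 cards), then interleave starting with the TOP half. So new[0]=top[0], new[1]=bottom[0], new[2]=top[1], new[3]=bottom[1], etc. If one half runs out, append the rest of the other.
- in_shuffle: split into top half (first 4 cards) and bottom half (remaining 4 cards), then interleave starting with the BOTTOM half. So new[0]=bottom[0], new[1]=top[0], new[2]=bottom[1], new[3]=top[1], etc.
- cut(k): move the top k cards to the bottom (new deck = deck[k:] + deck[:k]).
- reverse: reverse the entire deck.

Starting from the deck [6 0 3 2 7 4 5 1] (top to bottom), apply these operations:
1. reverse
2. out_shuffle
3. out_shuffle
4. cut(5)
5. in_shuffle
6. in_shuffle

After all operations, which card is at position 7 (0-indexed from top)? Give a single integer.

After op 1 (reverse): [1 5 4 7 2 3 0 6]
After op 2 (out_shuffle): [1 2 5 3 4 0 7 6]
After op 3 (out_shuffle): [1 4 2 0 5 7 3 6]
After op 4 (cut(5)): [7 3 6 1 4 2 0 5]
After op 5 (in_shuffle): [4 7 2 3 0 6 5 1]
After op 6 (in_shuffle): [0 4 6 7 5 2 1 3]
Position 7: card 3.

Answer: 3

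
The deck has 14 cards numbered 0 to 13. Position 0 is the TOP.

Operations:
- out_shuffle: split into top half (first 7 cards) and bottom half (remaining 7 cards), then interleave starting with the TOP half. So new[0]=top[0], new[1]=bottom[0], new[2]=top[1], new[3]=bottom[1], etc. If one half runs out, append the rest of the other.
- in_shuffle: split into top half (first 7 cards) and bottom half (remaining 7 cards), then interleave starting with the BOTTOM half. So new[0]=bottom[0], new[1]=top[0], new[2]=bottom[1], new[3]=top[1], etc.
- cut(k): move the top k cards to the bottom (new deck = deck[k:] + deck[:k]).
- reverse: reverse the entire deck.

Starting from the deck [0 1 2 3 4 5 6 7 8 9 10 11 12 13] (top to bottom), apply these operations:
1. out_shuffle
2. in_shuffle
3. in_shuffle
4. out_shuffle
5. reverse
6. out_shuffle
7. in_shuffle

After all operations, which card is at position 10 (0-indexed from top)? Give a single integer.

After op 1 (out_shuffle): [0 7 1 8 2 9 3 10 4 11 5 12 6 13]
After op 2 (in_shuffle): [10 0 4 7 11 1 5 8 12 2 6 9 13 3]
After op 3 (in_shuffle): [8 10 12 0 2 4 6 7 9 11 13 1 3 5]
After op 4 (out_shuffle): [8 7 10 9 12 11 0 13 2 1 4 3 6 5]
After op 5 (reverse): [5 6 3 4 1 2 13 0 11 12 9 10 7 8]
After op 6 (out_shuffle): [5 0 6 11 3 12 4 9 1 10 2 7 13 8]
After op 7 (in_shuffle): [9 5 1 0 10 6 2 11 7 3 13 12 8 4]
Position 10: card 13.

Answer: 13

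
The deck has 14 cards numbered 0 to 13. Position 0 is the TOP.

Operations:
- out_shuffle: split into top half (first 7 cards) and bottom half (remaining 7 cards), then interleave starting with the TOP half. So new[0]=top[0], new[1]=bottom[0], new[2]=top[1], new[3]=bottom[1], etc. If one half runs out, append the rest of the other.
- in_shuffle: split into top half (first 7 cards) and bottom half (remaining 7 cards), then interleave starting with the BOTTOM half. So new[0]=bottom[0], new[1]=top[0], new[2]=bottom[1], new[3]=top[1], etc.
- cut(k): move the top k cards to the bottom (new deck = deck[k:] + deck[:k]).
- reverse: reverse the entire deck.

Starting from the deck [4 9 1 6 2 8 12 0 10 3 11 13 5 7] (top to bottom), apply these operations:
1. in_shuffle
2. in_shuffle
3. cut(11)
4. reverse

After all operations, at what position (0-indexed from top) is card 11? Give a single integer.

After op 1 (in_shuffle): [0 4 10 9 3 1 11 6 13 2 5 8 7 12]
After op 2 (in_shuffle): [6 0 13 4 2 10 5 9 8 3 7 1 12 11]
After op 3 (cut(11)): [1 12 11 6 0 13 4 2 10 5 9 8 3 7]
After op 4 (reverse): [7 3 8 9 5 10 2 4 13 0 6 11 12 1]
Card 11 is at position 11.

Answer: 11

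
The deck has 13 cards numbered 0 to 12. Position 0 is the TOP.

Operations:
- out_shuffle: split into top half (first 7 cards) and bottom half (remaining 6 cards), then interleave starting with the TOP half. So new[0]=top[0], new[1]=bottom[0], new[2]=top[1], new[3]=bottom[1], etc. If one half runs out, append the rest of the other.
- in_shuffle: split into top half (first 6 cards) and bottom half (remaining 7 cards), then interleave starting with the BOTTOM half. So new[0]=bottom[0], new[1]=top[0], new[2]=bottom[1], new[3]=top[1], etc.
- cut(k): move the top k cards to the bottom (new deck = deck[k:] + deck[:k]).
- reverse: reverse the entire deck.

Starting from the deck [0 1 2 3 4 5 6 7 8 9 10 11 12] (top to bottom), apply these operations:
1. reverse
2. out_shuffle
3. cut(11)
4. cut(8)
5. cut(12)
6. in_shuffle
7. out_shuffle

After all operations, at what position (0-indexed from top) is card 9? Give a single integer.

After op 1 (reverse): [12 11 10 9 8 7 6 5 4 3 2 1 0]
After op 2 (out_shuffle): [12 5 11 4 10 3 9 2 8 1 7 0 6]
After op 3 (cut(11)): [0 6 12 5 11 4 10 3 9 2 8 1 7]
After op 4 (cut(8)): [9 2 8 1 7 0 6 12 5 11 4 10 3]
After op 5 (cut(12)): [3 9 2 8 1 7 0 6 12 5 11 4 10]
After op 6 (in_shuffle): [0 3 6 9 12 2 5 8 11 1 4 7 10]
After op 7 (out_shuffle): [0 8 3 11 6 1 9 4 12 7 2 10 5]
Card 9 is at position 6.

Answer: 6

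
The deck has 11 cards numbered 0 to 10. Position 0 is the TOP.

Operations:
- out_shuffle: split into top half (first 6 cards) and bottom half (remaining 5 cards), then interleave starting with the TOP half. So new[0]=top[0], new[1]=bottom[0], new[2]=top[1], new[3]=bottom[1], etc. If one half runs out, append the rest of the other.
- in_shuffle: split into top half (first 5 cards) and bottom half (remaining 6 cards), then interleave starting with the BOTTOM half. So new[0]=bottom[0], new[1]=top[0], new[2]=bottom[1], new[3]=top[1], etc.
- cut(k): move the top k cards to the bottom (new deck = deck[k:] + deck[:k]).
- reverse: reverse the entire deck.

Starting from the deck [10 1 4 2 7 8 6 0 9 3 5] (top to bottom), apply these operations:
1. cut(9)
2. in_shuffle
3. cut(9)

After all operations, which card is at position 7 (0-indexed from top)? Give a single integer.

Answer: 10

Derivation:
After op 1 (cut(9)): [3 5 10 1 4 2 7 8 6 0 9]
After op 2 (in_shuffle): [2 3 7 5 8 10 6 1 0 4 9]
After op 3 (cut(9)): [4 9 2 3 7 5 8 10 6 1 0]
Position 7: card 10.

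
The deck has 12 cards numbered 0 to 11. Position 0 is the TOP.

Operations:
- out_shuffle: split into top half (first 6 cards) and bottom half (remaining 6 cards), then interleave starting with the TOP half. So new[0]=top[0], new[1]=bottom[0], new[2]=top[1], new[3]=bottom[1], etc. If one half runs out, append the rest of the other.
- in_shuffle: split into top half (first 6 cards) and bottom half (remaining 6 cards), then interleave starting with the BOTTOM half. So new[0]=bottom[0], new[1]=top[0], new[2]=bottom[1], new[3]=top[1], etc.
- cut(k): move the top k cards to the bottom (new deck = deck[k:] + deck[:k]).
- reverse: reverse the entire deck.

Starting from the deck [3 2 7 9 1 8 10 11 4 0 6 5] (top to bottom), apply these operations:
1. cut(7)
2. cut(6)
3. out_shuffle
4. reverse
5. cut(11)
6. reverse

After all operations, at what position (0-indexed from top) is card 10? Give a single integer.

Answer: 9

Derivation:
After op 1 (cut(7)): [11 4 0 6 5 3 2 7 9 1 8 10]
After op 2 (cut(6)): [2 7 9 1 8 10 11 4 0 6 5 3]
After op 3 (out_shuffle): [2 11 7 4 9 0 1 6 8 5 10 3]
After op 4 (reverse): [3 10 5 8 6 1 0 9 4 7 11 2]
After op 5 (cut(11)): [2 3 10 5 8 6 1 0 9 4 7 11]
After op 6 (reverse): [11 7 4 9 0 1 6 8 5 10 3 2]
Card 10 is at position 9.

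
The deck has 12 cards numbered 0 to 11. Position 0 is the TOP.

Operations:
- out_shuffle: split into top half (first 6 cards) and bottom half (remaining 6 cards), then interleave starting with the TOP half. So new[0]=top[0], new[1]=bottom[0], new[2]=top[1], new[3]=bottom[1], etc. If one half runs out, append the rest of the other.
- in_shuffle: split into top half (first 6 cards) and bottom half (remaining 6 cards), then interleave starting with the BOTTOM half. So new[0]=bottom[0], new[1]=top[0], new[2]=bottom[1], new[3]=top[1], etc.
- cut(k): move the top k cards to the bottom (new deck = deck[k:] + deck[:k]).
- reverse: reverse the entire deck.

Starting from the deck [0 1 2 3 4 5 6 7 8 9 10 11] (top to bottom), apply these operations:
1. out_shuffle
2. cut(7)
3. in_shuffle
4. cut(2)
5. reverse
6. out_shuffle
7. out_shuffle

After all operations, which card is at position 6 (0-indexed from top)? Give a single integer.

Answer: 2

Derivation:
After op 1 (out_shuffle): [0 6 1 7 2 8 3 9 4 10 5 11]
After op 2 (cut(7)): [9 4 10 5 11 0 6 1 7 2 8 3]
After op 3 (in_shuffle): [6 9 1 4 7 10 2 5 8 11 3 0]
After op 4 (cut(2)): [1 4 7 10 2 5 8 11 3 0 6 9]
After op 5 (reverse): [9 6 0 3 11 8 5 2 10 7 4 1]
After op 6 (out_shuffle): [9 5 6 2 0 10 3 7 11 4 8 1]
After op 7 (out_shuffle): [9 3 5 7 6 11 2 4 0 8 10 1]
Position 6: card 2.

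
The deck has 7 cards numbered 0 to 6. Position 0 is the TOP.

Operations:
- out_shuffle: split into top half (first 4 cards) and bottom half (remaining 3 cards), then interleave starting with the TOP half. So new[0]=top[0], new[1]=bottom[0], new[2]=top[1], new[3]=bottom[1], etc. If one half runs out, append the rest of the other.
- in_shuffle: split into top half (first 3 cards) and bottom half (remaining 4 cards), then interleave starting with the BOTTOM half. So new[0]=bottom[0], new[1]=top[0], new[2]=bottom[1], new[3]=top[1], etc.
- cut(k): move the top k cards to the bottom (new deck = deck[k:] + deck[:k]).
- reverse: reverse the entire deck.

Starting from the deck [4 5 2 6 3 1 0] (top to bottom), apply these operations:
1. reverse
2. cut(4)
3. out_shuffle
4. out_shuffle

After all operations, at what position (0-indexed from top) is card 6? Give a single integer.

Answer: 3

Derivation:
After op 1 (reverse): [0 1 3 6 2 5 4]
After op 2 (cut(4)): [2 5 4 0 1 3 6]
After op 3 (out_shuffle): [2 1 5 3 4 6 0]
After op 4 (out_shuffle): [2 4 1 6 5 0 3]
Card 6 is at position 3.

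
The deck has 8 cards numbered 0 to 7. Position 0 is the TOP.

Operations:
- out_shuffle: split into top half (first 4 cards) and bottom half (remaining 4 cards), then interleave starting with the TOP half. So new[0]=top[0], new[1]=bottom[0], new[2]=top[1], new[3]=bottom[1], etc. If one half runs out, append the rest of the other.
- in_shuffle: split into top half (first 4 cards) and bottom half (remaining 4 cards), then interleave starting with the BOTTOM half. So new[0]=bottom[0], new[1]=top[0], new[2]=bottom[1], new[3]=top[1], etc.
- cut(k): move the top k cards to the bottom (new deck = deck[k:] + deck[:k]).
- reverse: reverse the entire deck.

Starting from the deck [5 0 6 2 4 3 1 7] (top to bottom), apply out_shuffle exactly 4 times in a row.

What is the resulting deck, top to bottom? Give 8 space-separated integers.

After op 1 (out_shuffle): [5 4 0 3 6 1 2 7]
After op 2 (out_shuffle): [5 6 4 1 0 2 3 7]
After op 3 (out_shuffle): [5 0 6 2 4 3 1 7]
After op 4 (out_shuffle): [5 4 0 3 6 1 2 7]

Answer: 5 4 0 3 6 1 2 7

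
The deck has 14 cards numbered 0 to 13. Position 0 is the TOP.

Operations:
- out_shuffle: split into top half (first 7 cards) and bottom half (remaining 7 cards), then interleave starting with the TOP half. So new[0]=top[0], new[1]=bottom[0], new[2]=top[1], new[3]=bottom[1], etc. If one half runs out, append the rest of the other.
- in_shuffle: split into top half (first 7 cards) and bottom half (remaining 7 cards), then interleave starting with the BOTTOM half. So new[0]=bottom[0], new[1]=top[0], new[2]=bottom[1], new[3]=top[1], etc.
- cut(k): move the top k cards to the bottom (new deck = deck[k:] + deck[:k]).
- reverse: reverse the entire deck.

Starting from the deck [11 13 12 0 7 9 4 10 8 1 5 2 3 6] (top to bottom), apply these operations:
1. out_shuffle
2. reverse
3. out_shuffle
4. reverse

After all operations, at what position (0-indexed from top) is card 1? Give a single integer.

After op 1 (out_shuffle): [11 10 13 8 12 1 0 5 7 2 9 3 4 6]
After op 2 (reverse): [6 4 3 9 2 7 5 0 1 12 8 13 10 11]
After op 3 (out_shuffle): [6 0 4 1 3 12 9 8 2 13 7 10 5 11]
After op 4 (reverse): [11 5 10 7 13 2 8 9 12 3 1 4 0 6]
Card 1 is at position 10.

Answer: 10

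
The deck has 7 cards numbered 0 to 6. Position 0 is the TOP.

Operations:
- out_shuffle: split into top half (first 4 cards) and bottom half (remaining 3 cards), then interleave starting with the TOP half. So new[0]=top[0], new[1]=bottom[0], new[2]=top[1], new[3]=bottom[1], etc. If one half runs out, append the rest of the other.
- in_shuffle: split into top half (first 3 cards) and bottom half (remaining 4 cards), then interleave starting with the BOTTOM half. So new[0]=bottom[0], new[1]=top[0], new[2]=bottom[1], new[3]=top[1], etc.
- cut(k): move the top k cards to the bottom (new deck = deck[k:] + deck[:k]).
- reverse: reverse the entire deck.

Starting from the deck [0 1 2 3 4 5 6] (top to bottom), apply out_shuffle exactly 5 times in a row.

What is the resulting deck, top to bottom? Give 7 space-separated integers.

After op 1 (out_shuffle): [0 4 1 5 2 6 3]
After op 2 (out_shuffle): [0 2 4 6 1 3 5]
After op 3 (out_shuffle): [0 1 2 3 4 5 6]
After op 4 (out_shuffle): [0 4 1 5 2 6 3]
After op 5 (out_shuffle): [0 2 4 6 1 3 5]

Answer: 0 2 4 6 1 3 5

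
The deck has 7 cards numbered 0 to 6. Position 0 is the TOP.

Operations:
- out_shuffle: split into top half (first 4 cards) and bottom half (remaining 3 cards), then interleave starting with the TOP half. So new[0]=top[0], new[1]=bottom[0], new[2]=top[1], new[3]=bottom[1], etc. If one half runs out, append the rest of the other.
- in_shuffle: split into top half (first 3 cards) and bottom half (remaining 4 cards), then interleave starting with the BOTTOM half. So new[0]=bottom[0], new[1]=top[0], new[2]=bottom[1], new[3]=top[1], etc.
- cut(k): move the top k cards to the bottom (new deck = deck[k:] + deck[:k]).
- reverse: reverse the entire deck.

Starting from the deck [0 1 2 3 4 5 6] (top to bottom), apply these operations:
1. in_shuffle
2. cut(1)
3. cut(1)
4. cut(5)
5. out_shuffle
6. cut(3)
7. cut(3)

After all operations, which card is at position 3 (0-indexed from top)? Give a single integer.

After op 1 (in_shuffle): [3 0 4 1 5 2 6]
After op 2 (cut(1)): [0 4 1 5 2 6 3]
After op 3 (cut(1)): [4 1 5 2 6 3 0]
After op 4 (cut(5)): [3 0 4 1 5 2 6]
After op 5 (out_shuffle): [3 5 0 2 4 6 1]
After op 6 (cut(3)): [2 4 6 1 3 5 0]
After op 7 (cut(3)): [1 3 5 0 2 4 6]
Position 3: card 0.

Answer: 0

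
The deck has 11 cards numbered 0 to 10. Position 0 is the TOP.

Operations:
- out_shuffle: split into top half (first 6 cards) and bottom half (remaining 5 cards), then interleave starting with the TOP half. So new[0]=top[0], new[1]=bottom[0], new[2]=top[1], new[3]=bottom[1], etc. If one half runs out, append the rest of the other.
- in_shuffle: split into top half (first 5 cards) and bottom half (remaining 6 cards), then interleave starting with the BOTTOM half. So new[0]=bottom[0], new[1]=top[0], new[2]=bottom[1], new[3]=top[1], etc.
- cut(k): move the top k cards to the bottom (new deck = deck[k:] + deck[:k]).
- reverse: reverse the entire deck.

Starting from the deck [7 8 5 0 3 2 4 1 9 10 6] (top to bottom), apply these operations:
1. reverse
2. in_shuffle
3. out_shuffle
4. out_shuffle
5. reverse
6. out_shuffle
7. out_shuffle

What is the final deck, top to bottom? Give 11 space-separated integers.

Answer: 8 7 6 10 9 1 4 2 3 0 5

Derivation:
After op 1 (reverse): [6 10 9 1 4 2 3 0 5 8 7]
After op 2 (in_shuffle): [2 6 3 10 0 9 5 1 8 4 7]
After op 3 (out_shuffle): [2 5 6 1 3 8 10 4 0 7 9]
After op 4 (out_shuffle): [2 10 5 4 6 0 1 7 3 9 8]
After op 5 (reverse): [8 9 3 7 1 0 6 4 5 10 2]
After op 6 (out_shuffle): [8 6 9 4 3 5 7 10 1 2 0]
After op 7 (out_shuffle): [8 7 6 10 9 1 4 2 3 0 5]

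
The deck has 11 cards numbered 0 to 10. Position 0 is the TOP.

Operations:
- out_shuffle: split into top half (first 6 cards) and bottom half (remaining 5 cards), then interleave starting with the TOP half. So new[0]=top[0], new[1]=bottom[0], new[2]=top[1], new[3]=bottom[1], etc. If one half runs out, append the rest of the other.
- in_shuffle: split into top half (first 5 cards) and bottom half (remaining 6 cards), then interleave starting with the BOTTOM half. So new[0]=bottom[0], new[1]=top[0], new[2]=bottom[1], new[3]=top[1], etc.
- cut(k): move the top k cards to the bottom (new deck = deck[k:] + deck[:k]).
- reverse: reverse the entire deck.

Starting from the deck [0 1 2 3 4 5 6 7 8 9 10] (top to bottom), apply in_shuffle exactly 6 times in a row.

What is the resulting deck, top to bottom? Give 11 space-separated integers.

After op 1 (in_shuffle): [5 0 6 1 7 2 8 3 9 4 10]
After op 2 (in_shuffle): [2 5 8 0 3 6 9 1 4 7 10]
After op 3 (in_shuffle): [6 2 9 5 1 8 4 0 7 3 10]
After op 4 (in_shuffle): [8 6 4 2 0 9 7 5 3 1 10]
After op 5 (in_shuffle): [9 8 7 6 5 4 3 2 1 0 10]
After op 6 (in_shuffle): [4 9 3 8 2 7 1 6 0 5 10]

Answer: 4 9 3 8 2 7 1 6 0 5 10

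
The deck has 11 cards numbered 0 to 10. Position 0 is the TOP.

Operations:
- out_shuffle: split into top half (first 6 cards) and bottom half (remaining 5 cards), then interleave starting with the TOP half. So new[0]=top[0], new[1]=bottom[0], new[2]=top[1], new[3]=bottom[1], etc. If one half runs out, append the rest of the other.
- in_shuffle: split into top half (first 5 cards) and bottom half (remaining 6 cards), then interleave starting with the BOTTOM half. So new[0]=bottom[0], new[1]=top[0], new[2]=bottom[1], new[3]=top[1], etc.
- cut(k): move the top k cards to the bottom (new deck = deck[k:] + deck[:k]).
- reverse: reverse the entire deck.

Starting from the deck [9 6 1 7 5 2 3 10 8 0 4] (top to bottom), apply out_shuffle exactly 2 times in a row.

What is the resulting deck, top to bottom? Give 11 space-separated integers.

After op 1 (out_shuffle): [9 3 6 10 1 8 7 0 5 4 2]
After op 2 (out_shuffle): [9 7 3 0 6 5 10 4 1 2 8]

Answer: 9 7 3 0 6 5 10 4 1 2 8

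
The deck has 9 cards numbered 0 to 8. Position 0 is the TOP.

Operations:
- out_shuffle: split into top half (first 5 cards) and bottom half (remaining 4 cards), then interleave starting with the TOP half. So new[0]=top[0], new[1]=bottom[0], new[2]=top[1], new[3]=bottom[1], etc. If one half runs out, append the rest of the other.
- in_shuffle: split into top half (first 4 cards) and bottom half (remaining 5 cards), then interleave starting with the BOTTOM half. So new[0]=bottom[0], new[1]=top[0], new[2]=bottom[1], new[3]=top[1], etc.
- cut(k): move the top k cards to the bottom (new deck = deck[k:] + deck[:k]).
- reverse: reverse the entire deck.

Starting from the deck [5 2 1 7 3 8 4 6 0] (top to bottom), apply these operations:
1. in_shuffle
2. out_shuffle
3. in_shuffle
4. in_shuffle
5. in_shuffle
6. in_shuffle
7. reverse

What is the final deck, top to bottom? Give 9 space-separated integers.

After op 1 (in_shuffle): [3 5 8 2 4 1 6 7 0]
After op 2 (out_shuffle): [3 1 5 6 8 7 2 0 4]
After op 3 (in_shuffle): [8 3 7 1 2 5 0 6 4]
After op 4 (in_shuffle): [2 8 5 3 0 7 6 1 4]
After op 5 (in_shuffle): [0 2 7 8 6 5 1 3 4]
After op 6 (in_shuffle): [6 0 5 2 1 7 3 8 4]
After op 7 (reverse): [4 8 3 7 1 2 5 0 6]

Answer: 4 8 3 7 1 2 5 0 6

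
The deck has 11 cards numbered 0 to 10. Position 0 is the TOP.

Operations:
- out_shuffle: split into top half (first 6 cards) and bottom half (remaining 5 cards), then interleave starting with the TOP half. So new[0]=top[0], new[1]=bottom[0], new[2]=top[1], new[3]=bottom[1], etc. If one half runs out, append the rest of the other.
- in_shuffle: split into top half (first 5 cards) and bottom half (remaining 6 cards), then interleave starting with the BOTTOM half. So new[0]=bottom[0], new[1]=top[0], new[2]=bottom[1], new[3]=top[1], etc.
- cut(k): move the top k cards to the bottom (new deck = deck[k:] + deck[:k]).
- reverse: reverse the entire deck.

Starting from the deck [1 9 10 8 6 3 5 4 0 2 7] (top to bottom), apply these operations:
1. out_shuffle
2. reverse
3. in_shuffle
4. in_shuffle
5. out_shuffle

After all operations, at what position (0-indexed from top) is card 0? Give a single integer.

After op 1 (out_shuffle): [1 5 9 4 10 0 8 2 6 7 3]
After op 2 (reverse): [3 7 6 2 8 0 10 4 9 5 1]
After op 3 (in_shuffle): [0 3 10 7 4 6 9 2 5 8 1]
After op 4 (in_shuffle): [6 0 9 3 2 10 5 7 8 4 1]
After op 5 (out_shuffle): [6 5 0 7 9 8 3 4 2 1 10]
Card 0 is at position 2.

Answer: 2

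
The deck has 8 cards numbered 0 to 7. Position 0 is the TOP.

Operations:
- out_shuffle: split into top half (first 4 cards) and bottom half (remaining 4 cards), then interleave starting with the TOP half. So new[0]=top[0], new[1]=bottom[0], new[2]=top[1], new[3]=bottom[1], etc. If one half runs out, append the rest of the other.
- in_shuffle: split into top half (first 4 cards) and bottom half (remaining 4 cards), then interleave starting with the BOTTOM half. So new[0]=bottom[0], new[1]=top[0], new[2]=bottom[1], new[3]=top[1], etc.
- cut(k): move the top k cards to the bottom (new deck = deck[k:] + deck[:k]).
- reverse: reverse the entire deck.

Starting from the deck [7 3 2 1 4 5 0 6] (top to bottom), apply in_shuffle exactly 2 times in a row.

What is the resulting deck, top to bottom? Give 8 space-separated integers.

After op 1 (in_shuffle): [4 7 5 3 0 2 6 1]
After op 2 (in_shuffle): [0 4 2 7 6 5 1 3]

Answer: 0 4 2 7 6 5 1 3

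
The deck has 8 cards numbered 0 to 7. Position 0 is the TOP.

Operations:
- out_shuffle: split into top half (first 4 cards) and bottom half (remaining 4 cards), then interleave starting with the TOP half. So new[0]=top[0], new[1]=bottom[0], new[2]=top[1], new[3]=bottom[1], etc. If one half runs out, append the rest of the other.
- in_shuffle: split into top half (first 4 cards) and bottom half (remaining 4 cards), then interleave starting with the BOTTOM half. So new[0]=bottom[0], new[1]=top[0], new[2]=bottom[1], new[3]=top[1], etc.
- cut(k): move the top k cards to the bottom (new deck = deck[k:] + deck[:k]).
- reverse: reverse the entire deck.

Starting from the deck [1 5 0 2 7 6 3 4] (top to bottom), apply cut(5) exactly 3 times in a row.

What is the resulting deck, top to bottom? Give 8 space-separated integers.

After op 1 (cut(5)): [6 3 4 1 5 0 2 7]
After op 2 (cut(5)): [0 2 7 6 3 4 1 5]
After op 3 (cut(5)): [4 1 5 0 2 7 6 3]

Answer: 4 1 5 0 2 7 6 3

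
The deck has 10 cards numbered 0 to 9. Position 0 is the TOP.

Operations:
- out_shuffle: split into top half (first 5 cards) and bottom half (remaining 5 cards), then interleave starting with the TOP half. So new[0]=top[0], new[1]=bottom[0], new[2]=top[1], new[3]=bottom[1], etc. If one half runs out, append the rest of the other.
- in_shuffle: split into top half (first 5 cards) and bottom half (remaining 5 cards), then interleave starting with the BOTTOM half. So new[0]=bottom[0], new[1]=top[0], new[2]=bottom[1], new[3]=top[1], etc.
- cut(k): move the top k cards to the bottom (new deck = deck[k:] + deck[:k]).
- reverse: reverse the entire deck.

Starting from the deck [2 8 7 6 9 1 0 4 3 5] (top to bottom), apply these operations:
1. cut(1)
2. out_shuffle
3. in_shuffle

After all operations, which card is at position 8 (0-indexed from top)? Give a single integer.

Answer: 2

Derivation:
After op 1 (cut(1)): [8 7 6 9 1 0 4 3 5 2]
After op 2 (out_shuffle): [8 0 7 4 6 3 9 5 1 2]
After op 3 (in_shuffle): [3 8 9 0 5 7 1 4 2 6]
Position 8: card 2.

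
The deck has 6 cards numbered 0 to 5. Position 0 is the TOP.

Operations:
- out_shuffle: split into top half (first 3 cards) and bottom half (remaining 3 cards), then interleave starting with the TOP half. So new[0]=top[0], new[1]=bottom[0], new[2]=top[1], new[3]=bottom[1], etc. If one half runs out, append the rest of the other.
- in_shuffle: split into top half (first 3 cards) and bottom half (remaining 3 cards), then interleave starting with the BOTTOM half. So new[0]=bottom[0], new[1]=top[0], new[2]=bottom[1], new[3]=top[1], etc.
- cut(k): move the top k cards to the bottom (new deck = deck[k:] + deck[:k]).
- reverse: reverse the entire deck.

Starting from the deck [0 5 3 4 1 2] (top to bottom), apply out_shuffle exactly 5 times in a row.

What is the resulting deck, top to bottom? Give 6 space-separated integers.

Answer: 0 4 5 1 3 2

Derivation:
After op 1 (out_shuffle): [0 4 5 1 3 2]
After op 2 (out_shuffle): [0 1 4 3 5 2]
After op 3 (out_shuffle): [0 3 1 5 4 2]
After op 4 (out_shuffle): [0 5 3 4 1 2]
After op 5 (out_shuffle): [0 4 5 1 3 2]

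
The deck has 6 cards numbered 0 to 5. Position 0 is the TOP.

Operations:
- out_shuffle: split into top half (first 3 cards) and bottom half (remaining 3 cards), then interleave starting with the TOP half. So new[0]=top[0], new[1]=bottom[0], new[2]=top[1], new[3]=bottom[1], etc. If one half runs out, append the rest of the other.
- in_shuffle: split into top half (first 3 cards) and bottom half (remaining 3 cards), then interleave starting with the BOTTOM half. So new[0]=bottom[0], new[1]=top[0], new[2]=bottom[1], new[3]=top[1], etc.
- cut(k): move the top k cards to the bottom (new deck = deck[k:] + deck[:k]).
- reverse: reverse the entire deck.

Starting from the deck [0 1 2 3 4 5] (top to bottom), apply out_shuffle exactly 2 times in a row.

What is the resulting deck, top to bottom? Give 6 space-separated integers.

Answer: 0 4 3 2 1 5

Derivation:
After op 1 (out_shuffle): [0 3 1 4 2 5]
After op 2 (out_shuffle): [0 4 3 2 1 5]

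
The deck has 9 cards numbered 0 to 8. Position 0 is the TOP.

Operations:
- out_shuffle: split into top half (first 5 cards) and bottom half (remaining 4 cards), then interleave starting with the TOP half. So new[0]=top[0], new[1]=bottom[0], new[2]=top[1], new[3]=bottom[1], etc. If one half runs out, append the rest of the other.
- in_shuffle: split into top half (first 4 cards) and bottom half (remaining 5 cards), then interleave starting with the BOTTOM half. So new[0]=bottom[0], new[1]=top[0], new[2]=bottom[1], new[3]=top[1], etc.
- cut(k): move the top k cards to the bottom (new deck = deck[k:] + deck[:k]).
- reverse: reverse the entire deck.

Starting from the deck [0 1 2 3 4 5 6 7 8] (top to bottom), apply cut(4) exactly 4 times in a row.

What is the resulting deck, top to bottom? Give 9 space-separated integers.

Answer: 7 8 0 1 2 3 4 5 6

Derivation:
After op 1 (cut(4)): [4 5 6 7 8 0 1 2 3]
After op 2 (cut(4)): [8 0 1 2 3 4 5 6 7]
After op 3 (cut(4)): [3 4 5 6 7 8 0 1 2]
After op 4 (cut(4)): [7 8 0 1 2 3 4 5 6]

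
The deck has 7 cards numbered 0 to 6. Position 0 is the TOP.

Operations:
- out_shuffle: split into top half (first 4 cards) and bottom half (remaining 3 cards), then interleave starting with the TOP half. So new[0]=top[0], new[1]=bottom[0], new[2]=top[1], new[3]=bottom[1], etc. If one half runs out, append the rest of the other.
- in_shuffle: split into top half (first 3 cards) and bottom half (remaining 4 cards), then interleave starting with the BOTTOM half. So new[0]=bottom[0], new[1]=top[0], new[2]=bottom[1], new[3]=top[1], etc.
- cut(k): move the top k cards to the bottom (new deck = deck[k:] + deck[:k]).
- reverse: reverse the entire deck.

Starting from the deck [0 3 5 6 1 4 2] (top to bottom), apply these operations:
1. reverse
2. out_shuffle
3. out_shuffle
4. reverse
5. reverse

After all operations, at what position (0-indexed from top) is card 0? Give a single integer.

After op 1 (reverse): [2 4 1 6 5 3 0]
After op 2 (out_shuffle): [2 5 4 3 1 0 6]
After op 3 (out_shuffle): [2 1 5 0 4 6 3]
After op 4 (reverse): [3 6 4 0 5 1 2]
After op 5 (reverse): [2 1 5 0 4 6 3]
Card 0 is at position 3.

Answer: 3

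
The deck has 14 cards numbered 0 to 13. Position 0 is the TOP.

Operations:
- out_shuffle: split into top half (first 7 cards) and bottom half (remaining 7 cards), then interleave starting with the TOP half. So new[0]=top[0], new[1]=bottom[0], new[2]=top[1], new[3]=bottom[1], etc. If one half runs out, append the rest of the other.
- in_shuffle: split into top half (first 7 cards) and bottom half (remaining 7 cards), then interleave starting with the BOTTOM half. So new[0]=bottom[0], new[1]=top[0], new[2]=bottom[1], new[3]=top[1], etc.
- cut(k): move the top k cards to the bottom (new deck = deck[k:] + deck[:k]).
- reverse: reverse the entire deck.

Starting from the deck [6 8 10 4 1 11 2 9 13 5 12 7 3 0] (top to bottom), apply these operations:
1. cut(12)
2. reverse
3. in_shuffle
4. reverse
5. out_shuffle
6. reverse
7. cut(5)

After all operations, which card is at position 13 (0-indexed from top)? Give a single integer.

Answer: 4

Derivation:
After op 1 (cut(12)): [3 0 6 8 10 4 1 11 2 9 13 5 12 7]
After op 2 (reverse): [7 12 5 13 9 2 11 1 4 10 8 6 0 3]
After op 3 (in_shuffle): [1 7 4 12 10 5 8 13 6 9 0 2 3 11]
After op 4 (reverse): [11 3 2 0 9 6 13 8 5 10 12 4 7 1]
After op 5 (out_shuffle): [11 8 3 5 2 10 0 12 9 4 6 7 13 1]
After op 6 (reverse): [1 13 7 6 4 9 12 0 10 2 5 3 8 11]
After op 7 (cut(5)): [9 12 0 10 2 5 3 8 11 1 13 7 6 4]
Position 13: card 4.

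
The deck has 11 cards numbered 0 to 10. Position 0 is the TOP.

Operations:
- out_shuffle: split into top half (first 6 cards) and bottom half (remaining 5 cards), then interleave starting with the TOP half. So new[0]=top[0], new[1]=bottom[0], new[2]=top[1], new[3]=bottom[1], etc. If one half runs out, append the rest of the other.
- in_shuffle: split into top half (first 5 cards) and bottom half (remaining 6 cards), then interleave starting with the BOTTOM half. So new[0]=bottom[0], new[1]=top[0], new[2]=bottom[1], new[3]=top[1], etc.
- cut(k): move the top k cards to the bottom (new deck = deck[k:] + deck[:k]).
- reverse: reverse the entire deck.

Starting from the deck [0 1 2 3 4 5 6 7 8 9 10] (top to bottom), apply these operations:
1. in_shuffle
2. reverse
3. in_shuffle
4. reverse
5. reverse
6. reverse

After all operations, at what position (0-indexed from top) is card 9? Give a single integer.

After op 1 (in_shuffle): [5 0 6 1 7 2 8 3 9 4 10]
After op 2 (reverse): [10 4 9 3 8 2 7 1 6 0 5]
After op 3 (in_shuffle): [2 10 7 4 1 9 6 3 0 8 5]
After op 4 (reverse): [5 8 0 3 6 9 1 4 7 10 2]
After op 5 (reverse): [2 10 7 4 1 9 6 3 0 8 5]
After op 6 (reverse): [5 8 0 3 6 9 1 4 7 10 2]
Card 9 is at position 5.

Answer: 5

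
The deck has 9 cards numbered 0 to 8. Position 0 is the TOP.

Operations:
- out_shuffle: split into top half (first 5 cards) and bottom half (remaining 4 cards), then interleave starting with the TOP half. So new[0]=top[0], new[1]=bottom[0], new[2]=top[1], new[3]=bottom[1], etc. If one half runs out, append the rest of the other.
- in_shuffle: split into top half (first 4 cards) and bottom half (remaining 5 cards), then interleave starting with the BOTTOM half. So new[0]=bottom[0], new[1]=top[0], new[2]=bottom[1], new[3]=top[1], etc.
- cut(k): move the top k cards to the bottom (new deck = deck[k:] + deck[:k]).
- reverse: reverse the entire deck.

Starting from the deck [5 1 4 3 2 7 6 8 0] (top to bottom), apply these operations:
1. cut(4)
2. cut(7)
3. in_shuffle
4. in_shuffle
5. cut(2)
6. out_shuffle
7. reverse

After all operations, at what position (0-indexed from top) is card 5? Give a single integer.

After op 1 (cut(4)): [2 7 6 8 0 5 1 4 3]
After op 2 (cut(7)): [4 3 2 7 6 8 0 5 1]
After op 3 (in_shuffle): [6 4 8 3 0 2 5 7 1]
After op 4 (in_shuffle): [0 6 2 4 5 8 7 3 1]
After op 5 (cut(2)): [2 4 5 8 7 3 1 0 6]
After op 6 (out_shuffle): [2 3 4 1 5 0 8 6 7]
After op 7 (reverse): [7 6 8 0 5 1 4 3 2]
Card 5 is at position 4.

Answer: 4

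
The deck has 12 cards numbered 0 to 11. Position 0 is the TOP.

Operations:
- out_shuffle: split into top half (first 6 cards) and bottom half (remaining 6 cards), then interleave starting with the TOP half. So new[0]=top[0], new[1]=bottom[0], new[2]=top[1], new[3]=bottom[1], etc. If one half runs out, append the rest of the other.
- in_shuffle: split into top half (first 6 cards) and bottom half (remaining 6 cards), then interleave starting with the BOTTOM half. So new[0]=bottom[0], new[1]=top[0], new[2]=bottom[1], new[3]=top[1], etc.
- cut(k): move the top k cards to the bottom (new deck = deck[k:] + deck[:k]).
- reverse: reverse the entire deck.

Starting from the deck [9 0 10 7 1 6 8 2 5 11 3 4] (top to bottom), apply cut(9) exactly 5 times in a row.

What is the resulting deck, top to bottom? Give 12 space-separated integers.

Answer: 11 3 4 9 0 10 7 1 6 8 2 5

Derivation:
After op 1 (cut(9)): [11 3 4 9 0 10 7 1 6 8 2 5]
After op 2 (cut(9)): [8 2 5 11 3 4 9 0 10 7 1 6]
After op 3 (cut(9)): [7 1 6 8 2 5 11 3 4 9 0 10]
After op 4 (cut(9)): [9 0 10 7 1 6 8 2 5 11 3 4]
After op 5 (cut(9)): [11 3 4 9 0 10 7 1 6 8 2 5]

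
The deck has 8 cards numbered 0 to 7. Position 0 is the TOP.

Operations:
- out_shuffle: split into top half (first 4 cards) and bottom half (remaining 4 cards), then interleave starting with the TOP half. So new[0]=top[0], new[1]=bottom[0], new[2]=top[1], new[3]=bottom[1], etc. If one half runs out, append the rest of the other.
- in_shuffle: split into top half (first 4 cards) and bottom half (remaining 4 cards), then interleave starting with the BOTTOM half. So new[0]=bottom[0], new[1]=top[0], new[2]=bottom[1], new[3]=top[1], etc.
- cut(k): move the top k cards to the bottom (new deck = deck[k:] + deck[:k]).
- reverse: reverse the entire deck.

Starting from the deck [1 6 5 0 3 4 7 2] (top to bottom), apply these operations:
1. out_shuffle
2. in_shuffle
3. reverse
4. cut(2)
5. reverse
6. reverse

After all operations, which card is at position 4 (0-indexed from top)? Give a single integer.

Answer: 1

Derivation:
After op 1 (out_shuffle): [1 3 6 4 5 7 0 2]
After op 2 (in_shuffle): [5 1 7 3 0 6 2 4]
After op 3 (reverse): [4 2 6 0 3 7 1 5]
After op 4 (cut(2)): [6 0 3 7 1 5 4 2]
After op 5 (reverse): [2 4 5 1 7 3 0 6]
After op 6 (reverse): [6 0 3 7 1 5 4 2]
Position 4: card 1.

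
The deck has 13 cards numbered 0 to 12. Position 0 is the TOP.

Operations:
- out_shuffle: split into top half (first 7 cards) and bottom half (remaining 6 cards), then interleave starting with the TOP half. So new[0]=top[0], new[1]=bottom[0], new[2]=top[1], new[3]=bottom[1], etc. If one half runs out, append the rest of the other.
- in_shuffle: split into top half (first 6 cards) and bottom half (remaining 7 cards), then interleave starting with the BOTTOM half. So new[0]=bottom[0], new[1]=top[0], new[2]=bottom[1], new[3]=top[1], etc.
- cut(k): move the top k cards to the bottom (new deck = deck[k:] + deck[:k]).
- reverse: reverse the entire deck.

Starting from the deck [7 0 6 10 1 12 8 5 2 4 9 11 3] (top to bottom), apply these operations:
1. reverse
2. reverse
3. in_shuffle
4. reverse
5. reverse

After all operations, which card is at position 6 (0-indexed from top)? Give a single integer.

Answer: 4

Derivation:
After op 1 (reverse): [3 11 9 4 2 5 8 12 1 10 6 0 7]
After op 2 (reverse): [7 0 6 10 1 12 8 5 2 4 9 11 3]
After op 3 (in_shuffle): [8 7 5 0 2 6 4 10 9 1 11 12 3]
After op 4 (reverse): [3 12 11 1 9 10 4 6 2 0 5 7 8]
After op 5 (reverse): [8 7 5 0 2 6 4 10 9 1 11 12 3]
Position 6: card 4.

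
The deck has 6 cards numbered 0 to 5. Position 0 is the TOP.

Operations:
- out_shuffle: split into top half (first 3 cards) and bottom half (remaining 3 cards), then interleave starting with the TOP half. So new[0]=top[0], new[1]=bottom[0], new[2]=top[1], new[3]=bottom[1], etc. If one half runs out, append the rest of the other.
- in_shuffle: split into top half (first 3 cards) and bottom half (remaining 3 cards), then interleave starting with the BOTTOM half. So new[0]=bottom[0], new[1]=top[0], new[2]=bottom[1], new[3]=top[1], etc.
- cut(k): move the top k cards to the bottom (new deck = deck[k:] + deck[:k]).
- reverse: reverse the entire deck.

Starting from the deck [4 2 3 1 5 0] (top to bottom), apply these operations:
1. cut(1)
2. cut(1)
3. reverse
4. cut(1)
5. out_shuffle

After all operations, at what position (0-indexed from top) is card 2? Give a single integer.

After op 1 (cut(1)): [2 3 1 5 0 4]
After op 2 (cut(1)): [3 1 5 0 4 2]
After op 3 (reverse): [2 4 0 5 1 3]
After op 4 (cut(1)): [4 0 5 1 3 2]
After op 5 (out_shuffle): [4 1 0 3 5 2]
Card 2 is at position 5.

Answer: 5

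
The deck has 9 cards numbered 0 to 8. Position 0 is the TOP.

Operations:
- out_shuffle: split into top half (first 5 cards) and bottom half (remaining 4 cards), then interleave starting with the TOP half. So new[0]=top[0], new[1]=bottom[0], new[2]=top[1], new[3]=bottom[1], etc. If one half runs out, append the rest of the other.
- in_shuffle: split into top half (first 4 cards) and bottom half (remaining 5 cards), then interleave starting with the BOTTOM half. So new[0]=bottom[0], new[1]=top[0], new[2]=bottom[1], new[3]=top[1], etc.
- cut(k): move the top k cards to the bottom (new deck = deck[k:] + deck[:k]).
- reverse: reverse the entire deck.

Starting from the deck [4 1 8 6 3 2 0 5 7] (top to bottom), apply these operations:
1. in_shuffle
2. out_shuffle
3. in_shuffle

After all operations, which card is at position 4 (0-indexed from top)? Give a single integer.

After op 1 (in_shuffle): [3 4 2 1 0 8 5 6 7]
After op 2 (out_shuffle): [3 8 4 5 2 6 1 7 0]
After op 3 (in_shuffle): [2 3 6 8 1 4 7 5 0]
Position 4: card 1.

Answer: 1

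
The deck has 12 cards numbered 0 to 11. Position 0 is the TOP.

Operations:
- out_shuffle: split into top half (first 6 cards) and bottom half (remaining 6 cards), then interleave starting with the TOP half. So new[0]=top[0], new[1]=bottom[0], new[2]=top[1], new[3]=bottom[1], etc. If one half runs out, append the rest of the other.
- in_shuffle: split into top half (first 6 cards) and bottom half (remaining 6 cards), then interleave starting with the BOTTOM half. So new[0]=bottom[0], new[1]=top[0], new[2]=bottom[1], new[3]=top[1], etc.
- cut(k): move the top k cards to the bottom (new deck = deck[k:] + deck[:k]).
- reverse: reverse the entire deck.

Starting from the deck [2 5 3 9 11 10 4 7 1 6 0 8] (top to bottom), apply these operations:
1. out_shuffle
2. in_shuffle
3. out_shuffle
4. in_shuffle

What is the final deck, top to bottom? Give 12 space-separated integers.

Answer: 4 9 3 0 11 2 8 7 5 6 1 10

Derivation:
After op 1 (out_shuffle): [2 4 5 7 3 1 9 6 11 0 10 8]
After op 2 (in_shuffle): [9 2 6 4 11 5 0 7 10 3 8 1]
After op 3 (out_shuffle): [9 0 2 7 6 10 4 3 11 8 5 1]
After op 4 (in_shuffle): [4 9 3 0 11 2 8 7 5 6 1 10]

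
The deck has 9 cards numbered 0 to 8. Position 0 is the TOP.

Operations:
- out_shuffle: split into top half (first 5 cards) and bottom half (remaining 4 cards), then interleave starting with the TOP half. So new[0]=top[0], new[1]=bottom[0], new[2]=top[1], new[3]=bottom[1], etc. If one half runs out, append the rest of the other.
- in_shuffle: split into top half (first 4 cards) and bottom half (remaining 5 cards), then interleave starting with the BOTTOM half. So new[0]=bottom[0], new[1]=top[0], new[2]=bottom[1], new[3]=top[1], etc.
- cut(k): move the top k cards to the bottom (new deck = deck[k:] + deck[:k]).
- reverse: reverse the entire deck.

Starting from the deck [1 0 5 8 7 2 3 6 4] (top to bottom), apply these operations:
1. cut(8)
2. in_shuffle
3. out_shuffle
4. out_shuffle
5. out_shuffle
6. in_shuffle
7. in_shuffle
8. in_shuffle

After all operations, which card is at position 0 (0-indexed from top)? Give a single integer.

Answer: 7

Derivation:
After op 1 (cut(8)): [4 1 0 5 8 7 2 3 6]
After op 2 (in_shuffle): [8 4 7 1 2 0 3 5 6]
After op 3 (out_shuffle): [8 0 4 3 7 5 1 6 2]
After op 4 (out_shuffle): [8 5 0 1 4 6 3 2 7]
After op 5 (out_shuffle): [8 6 5 3 0 2 1 7 4]
After op 6 (in_shuffle): [0 8 2 6 1 5 7 3 4]
After op 7 (in_shuffle): [1 0 5 8 7 2 3 6 4]
After op 8 (in_shuffle): [7 1 2 0 3 5 6 8 4]
Position 0: card 7.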